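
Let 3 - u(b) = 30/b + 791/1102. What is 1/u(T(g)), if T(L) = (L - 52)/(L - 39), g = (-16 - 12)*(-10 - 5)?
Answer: -101384/2917585 ≈ -0.034749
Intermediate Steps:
g = 420 (g = -28*(-15) = 420)
T(L) = (-52 + L)/(-39 + L)
u(b) = 2515/1102 - 30/b (u(b) = 3 - (30/b + 791/1102) = 3 - (791/1102 + 30/b) = 3 + (-791/1102 - 30/b) = 2515/1102 - 30/b)
1/u(T(g)) = 1/(2515/1102 - 30*(-39 + 420)/(-52 + 420)) = 1/(2515/1102 - 30/(368/381)) = 1/(2515/1102 - 30/((1/381)*368)) = 1/(2515/1102 - 30/368/381) = 1/(2515/1102 - 30*381/368) = 1/(2515/1102 - 5715/184) = 1/(-2917585/101384) = -101384/2917585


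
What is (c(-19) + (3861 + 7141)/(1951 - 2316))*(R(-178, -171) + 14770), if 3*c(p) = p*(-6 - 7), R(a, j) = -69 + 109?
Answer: 169275338/219 ≈ 7.7295e+5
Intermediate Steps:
R(a, j) = 40
c(p) = -13*p/3 (c(p) = (p*(-6 - 7))/3 = (p*(-13))/3 = (-13*p)/3 = -13*p/3)
(c(-19) + (3861 + 7141)/(1951 - 2316))*(R(-178, -171) + 14770) = (-13/3*(-19) + (3861 + 7141)/(1951 - 2316))*(40 + 14770) = (247/3 + 11002/(-365))*14810 = (247/3 + 11002*(-1/365))*14810 = (247/3 - 11002/365)*14810 = (57149/1095)*14810 = 169275338/219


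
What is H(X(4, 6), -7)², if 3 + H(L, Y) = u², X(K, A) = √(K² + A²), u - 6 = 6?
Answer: 19881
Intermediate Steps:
u = 12 (u = 6 + 6 = 12)
X(K, A) = √(A² + K²)
H(L, Y) = 141 (H(L, Y) = -3 + 12² = -3 + 144 = 141)
H(X(4, 6), -7)² = 141² = 19881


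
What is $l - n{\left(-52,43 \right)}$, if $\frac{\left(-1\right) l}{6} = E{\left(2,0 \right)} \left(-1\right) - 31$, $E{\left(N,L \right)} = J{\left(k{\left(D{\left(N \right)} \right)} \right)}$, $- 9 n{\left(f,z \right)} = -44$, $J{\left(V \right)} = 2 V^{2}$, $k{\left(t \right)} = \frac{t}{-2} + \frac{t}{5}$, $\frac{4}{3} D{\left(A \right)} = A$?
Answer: $\frac{165187}{900} \approx 183.54$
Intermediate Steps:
$D{\left(A \right)} = \frac{3 A}{4}$
$k{\left(t \right)} = - \frac{3 t}{10}$ ($k{\left(t \right)} = t \left(- \frac{1}{2}\right) + t \frac{1}{5} = - \frac{t}{2} + \frac{t}{5} = - \frac{3 t}{10}$)
$n{\left(f,z \right)} = \frac{44}{9}$ ($n{\left(f,z \right)} = \left(- \frac{1}{9}\right) \left(-44\right) = \frac{44}{9}$)
$E{\left(N,L \right)} = \frac{81 N^{2}}{800}$ ($E{\left(N,L \right)} = 2 \left(- \frac{3 \frac{3 N}{4}}{10}\right)^{2} = 2 \left(- \frac{9 N}{40}\right)^{2} = 2 \frac{81 N^{2}}{1600} = \frac{81 N^{2}}{800}$)
$l = \frac{18843}{100}$ ($l = - 6 \left(\frac{81 \cdot 2^{2}}{800} \left(-1\right) - 31\right) = - 6 \left(\frac{81}{800} \cdot 4 \left(-1\right) - 31\right) = - 6 \left(\frac{81}{200} \left(-1\right) - 31\right) = - 6 \left(- \frac{81}{200} - 31\right) = \left(-6\right) \left(- \frac{6281}{200}\right) = \frac{18843}{100} \approx 188.43$)
$l - n{\left(-52,43 \right)} = \frac{18843}{100} - \frac{44}{9} = \frac{165187}{900}$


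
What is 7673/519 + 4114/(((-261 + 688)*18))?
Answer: 10184974/664839 ≈ 15.319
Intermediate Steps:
7673/519 + 4114/(((-261 + 688)*18)) = 7673*(1/519) + 4114/((427*18)) = 7673/519 + 4114/7686 = 7673/519 + 4114*(1/7686) = 7673/519 + 2057/3843 = 10184974/664839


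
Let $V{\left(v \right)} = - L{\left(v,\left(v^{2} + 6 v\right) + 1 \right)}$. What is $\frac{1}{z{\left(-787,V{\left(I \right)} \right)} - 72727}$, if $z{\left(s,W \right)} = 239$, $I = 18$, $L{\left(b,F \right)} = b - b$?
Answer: $- \frac{1}{72488} \approx -1.3795 \cdot 10^{-5}$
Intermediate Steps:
$L{\left(b,F \right)} = 0$
$V{\left(v \right)} = 0$ ($V{\left(v \right)} = \left(-1\right) 0 = 0$)
$\frac{1}{z{\left(-787,V{\left(I \right)} \right)} - 72727} = \frac{1}{239 - 72727} = \frac{1}{-72488} = - \frac{1}{72488}$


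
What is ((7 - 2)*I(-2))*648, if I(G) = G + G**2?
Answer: 6480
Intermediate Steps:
((7 - 2)*I(-2))*648 = ((7 - 2)*(-2*(1 - 2)))*648 = (5*(-2*(-1)))*648 = (5*2)*648 = 10*648 = 6480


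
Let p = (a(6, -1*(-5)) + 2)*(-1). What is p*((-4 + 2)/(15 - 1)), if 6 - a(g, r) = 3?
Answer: 5/7 ≈ 0.71429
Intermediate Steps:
a(g, r) = 3 (a(g, r) = 6 - 1*3 = 6 - 3 = 3)
p = -5 (p = (3 + 2)*(-1) = 5*(-1) = -5)
p*((-4 + 2)/(15 - 1)) = -5*(-4 + 2)/(15 - 1) = -(-10)/14 = -5*(-⅐) = 5/7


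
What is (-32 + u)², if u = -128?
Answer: 25600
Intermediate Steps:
(-32 + u)² = (-32 - 128)² = (-160)² = 25600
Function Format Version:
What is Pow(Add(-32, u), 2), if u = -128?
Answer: 25600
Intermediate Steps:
Pow(Add(-32, u), 2) = Pow(Add(-32, -128), 2) = Pow(-160, 2) = 25600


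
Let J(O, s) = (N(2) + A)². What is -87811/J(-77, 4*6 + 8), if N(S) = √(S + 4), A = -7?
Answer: -4829605/1849 - 1229354*√6/1849 ≈ -4240.6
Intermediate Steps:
N(S) = √(4 + S)
J(O, s) = (-7 + √6)² (J(O, s) = (√(4 + 2) - 7)² = (√6 - 7)² = (-7 + √6)²)
-87811/J(-77, 4*6 + 8) = -87811/(7 - √6)²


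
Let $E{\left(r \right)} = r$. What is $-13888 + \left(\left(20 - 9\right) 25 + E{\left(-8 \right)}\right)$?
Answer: $-13621$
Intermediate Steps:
$-13888 + \left(\left(20 - 9\right) 25 + E{\left(-8 \right)}\right) = -13888 - \left(8 - \left(20 - 9\right) 25\right) = -13888 + \left(11 \cdot 25 - 8\right) = -13888 + \left(275 - 8\right) = -13888 + 267 = -13621$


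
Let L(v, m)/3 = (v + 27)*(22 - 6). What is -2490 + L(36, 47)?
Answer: 534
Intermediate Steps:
L(v, m) = 1296 + 48*v (L(v, m) = 3*((v + 27)*(22 - 6)) = 3*((27 + v)*16) = 3*(432 + 16*v) = 1296 + 48*v)
-2490 + L(36, 47) = -2490 + (1296 + 48*36) = -2490 + (1296 + 1728) = -2490 + 3024 = 534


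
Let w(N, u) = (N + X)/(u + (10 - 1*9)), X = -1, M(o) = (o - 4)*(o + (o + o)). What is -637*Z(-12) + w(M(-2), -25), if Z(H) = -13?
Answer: 198709/24 ≈ 8279.5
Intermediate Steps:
M(o) = 3*o*(-4 + o) (M(o) = (-4 + o)*(o + 2*o) = (-4 + o)*(3*o) = 3*o*(-4 + o))
w(N, u) = (-1 + N)/(1 + u) (w(N, u) = (N - 1)/(u + (10 - 1*9)) = (-1 + N)/(u + (10 - 9)) = (-1 + N)/(u + 1) = (-1 + N)/(1 + u))
-637*Z(-12) + w(M(-2), -25) = -637*(-13) + (-1 + 3*(-2)*(-4 - 2))/(1 - 25) = 8281 + (-1 + 3*(-2)*(-6))/(-24) = 8281 - (-1 + 36)/24 = 8281 - 1/24*35 = 8281 - 35/24 = 198709/24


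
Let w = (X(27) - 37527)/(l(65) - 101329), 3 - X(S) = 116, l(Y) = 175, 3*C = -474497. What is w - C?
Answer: 7999563743/50577 ≈ 1.5817e+5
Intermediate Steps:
C = -474497/3 (C = (1/3)*(-474497) = -474497/3 ≈ -1.5817e+5)
X(S) = -113 (X(S) = 3 - 1*116 = 3 - 116 = -113)
w = 18820/50577 (w = (-113 - 37527)/(175 - 101329) = -37640/(-101154) = -37640*(-1/101154) = 18820/50577 ≈ 0.37211)
w - C = 18820/50577 - 1*(-474497/3) = 18820/50577 + 474497/3 = 7999563743/50577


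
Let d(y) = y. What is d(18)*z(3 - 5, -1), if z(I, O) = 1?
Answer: 18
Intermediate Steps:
d(18)*z(3 - 5, -1) = 18*1 = 18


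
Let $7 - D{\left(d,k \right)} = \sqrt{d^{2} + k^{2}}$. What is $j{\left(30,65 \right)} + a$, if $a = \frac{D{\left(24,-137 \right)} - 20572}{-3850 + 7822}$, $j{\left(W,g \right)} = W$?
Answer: $\frac{32865}{1324} - \frac{\sqrt{19345}}{3972} \approx 24.787$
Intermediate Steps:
$D{\left(d,k \right)} = 7 - \sqrt{d^{2} + k^{2}}$
$a = - \frac{6855}{1324} - \frac{\sqrt{19345}}{3972}$ ($a = \frac{\left(7 - \sqrt{24^{2} + \left(-137\right)^{2}}\right) - 20572}{-3850 + 7822} = \frac{\left(7 - \sqrt{576 + 18769}\right) - 20572}{3972} = \left(\left(7 - \sqrt{19345}\right) - 20572\right) \frac{1}{3972} = \left(-20565 - \sqrt{19345}\right) \frac{1}{3972} = - \frac{6855}{1324} - \frac{\sqrt{19345}}{3972} \approx -5.2125$)
$j{\left(30,65 \right)} + a = 30 - \left(\frac{6855}{1324} + \frac{\sqrt{19345}}{3972}\right) = \frac{32865}{1324} - \frac{\sqrt{19345}}{3972}$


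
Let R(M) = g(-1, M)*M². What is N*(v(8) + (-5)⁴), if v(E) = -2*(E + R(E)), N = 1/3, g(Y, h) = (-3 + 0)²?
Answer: -181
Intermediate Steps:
g(Y, h) = 9 (g(Y, h) = (-3)² = 9)
N = ⅓ ≈ 0.33333
R(M) = 9*M²
v(E) = -18*E² - 2*E (v(E) = -2*(E + 9*E²) = -18*E² - 2*E)
N*(v(8) + (-5)⁴) = (2*8*(-1 - 9*8) + (-5)⁴)/3 = (2*8*(-1 - 72) + 625)/3 = (2*8*(-73) + 625)/3 = (-1168 + 625)/3 = (⅓)*(-543) = -181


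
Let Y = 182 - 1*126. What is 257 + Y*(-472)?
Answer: -26175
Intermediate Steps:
Y = 56 (Y = 182 - 126 = 56)
257 + Y*(-472) = 257 + 56*(-472) = 257 - 26432 = -26175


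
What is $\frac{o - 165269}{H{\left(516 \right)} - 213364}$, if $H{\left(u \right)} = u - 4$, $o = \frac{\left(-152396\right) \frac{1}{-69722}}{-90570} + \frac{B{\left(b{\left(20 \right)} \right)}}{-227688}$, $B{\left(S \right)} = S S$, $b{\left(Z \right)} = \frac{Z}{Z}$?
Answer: $\frac{6600597417513225913}{8500991482189828640} \approx 0.77645$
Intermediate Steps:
$b{\left(Z \right)} = 1$
$B{\left(S \right)} = S^{2}$
$o = - \frac{1139262833}{39938508833320}$ ($o = \frac{\left(-152396\right) \frac{1}{-69722}}{-90570} + \frac{1^{2}}{-227688} = \left(-152396\right) \left(- \frac{1}{69722}\right) \left(- \frac{1}{90570}\right) + 1 \left(- \frac{1}{227688}\right) = \frac{76198}{34861} \left(- \frac{1}{90570}\right) - \frac{1}{227688} = - \frac{38099}{1578680385} - \frac{1}{227688} = - \frac{1139262833}{39938508833320} \approx -2.8525 \cdot 10^{-5}$)
$H{\left(u \right)} = -4 + u$
$\frac{o - 165269}{H{\left(516 \right)} - 213364} = \frac{- \frac{1139262833}{39938508833320} - 165269}{\left(-4 + 516\right) - 213364} = - \frac{6600597417513225913}{39938508833320 \left(512 - 213364\right)} = - \frac{6600597417513225913}{39938508833320 \left(-212852\right)} = \left(- \frac{6600597417513225913}{39938508833320}\right) \left(- \frac{1}{212852}\right) = \frac{6600597417513225913}{8500991482189828640}$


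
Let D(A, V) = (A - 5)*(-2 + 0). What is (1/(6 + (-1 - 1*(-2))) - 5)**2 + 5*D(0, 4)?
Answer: 3606/49 ≈ 73.592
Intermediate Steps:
D(A, V) = 10 - 2*A (D(A, V) = (-5 + A)*(-2) = 10 - 2*A)
(1/(6 + (-1 - 1*(-2))) - 5)**2 + 5*D(0, 4) = (1/(6 + (-1 - 1*(-2))) - 5)**2 + 5*(10 - 2*0) = (1/(6 + (-1 + 2)) - 5)**2 + 5*(10 + 0) = (1/(6 + 1) - 5)**2 + 5*10 = (1/7 - 5)**2 + 50 = (-34/7)**2 + 50 = 1156/49 + 50 = 3606/49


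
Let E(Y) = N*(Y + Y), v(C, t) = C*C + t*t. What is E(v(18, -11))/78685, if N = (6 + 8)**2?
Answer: 34888/15737 ≈ 2.2169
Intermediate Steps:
N = 196 (N = 14**2 = 196)
v(C, t) = C**2 + t**2
E(Y) = 392*Y (E(Y) = 196*(Y + Y) = 196*(2*Y) = 392*Y)
E(v(18, -11))/78685 = (392*(18**2 + (-11)**2))/78685 = (392*(324 + 121))*(1/78685) = (392*445)*(1/78685) = 174440*(1/78685) = 34888/15737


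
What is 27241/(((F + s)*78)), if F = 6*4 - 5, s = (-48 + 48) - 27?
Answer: -27241/624 ≈ -43.655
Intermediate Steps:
s = -27 (s = 0 - 27 = -27)
F = 19 (F = 24 - 5 = 19)
27241/(((F + s)*78)) = 27241/(((19 - 27)*78)) = 27241/((-8*78)) = 27241/(-624) = 27241*(-1/624) = -27241/624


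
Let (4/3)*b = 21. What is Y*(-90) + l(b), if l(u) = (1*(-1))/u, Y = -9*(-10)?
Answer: -510304/63 ≈ -8100.1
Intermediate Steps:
b = 63/4 (b = (¾)*21 = 63/4 ≈ 15.750)
Y = 90
l(u) = -1/u
Y*(-90) + l(b) = 90*(-90) - 1/63/4 = -8100 - 1*4/63 = -8100 - 4/63 = -510304/63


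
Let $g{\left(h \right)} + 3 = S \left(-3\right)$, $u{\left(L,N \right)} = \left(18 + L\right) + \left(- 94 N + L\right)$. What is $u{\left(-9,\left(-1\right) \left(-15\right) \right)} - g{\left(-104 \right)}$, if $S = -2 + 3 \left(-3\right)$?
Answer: $-1440$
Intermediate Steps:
$S = -11$ ($S = -2 - 9 = -11$)
$u{\left(L,N \right)} = 18 - 94 N + 2 L$ ($u{\left(L,N \right)} = \left(18 + L\right) + \left(L - 94 N\right) = 18 - 94 N + 2 L$)
$g{\left(h \right)} = 30$ ($g{\left(h \right)} = -3 - -33 = -3 + 33 = 30$)
$u{\left(-9,\left(-1\right) \left(-15\right) \right)} - g{\left(-104 \right)} = \left(18 - 94 \left(\left(-1\right) \left(-15\right)\right) + 2 \left(-9\right)\right) - 30 = \left(18 - 1410 - 18\right) - 30 = -1410 - 30 = -1440$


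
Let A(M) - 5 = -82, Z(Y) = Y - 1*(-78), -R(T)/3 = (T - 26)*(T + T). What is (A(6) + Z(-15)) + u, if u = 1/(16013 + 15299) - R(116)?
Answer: 1960945313/31312 ≈ 62626.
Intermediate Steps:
R(T) = -6*T*(-26 + T) (R(T) = -3*(T - 26)*(T + T) = -3*(-26 + T)*2*T = -6*T*(-26 + T))
Z(Y) = 78 + Y (Z(Y) = Y + 78 = 78 + Y)
A(M) = -77 (A(M) = 5 - 82 = -77)
u = 1961383681/31312 (u = 1/(16013 + 15299) - 6*116*(26 - 1*116) = 1/31312 - 6*116*(26 - 116) = 1/31312 - 6*116*(-90) = 1/31312 - 1*(-62640) = 1/31312 + 62640 = 1961383681/31312 ≈ 62640.)
(A(6) + Z(-15)) + u = (-77 + (78 - 15)) + 1961383681/31312 = (-77 + 63) + 1961383681/31312 = -14 + 1961383681/31312 = 1960945313/31312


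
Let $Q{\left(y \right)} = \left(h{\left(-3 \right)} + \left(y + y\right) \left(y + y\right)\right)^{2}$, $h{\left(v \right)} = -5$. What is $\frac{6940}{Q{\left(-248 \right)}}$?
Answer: $\frac{6940}{60521412121} \approx 1.1467 \cdot 10^{-7}$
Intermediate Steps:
$Q{\left(y \right)} = \left(-5 + 4 y^{2}\right)^{2}$ ($Q{\left(y \right)} = \left(-5 + \left(y + y\right) \left(y + y\right)\right)^{2} = \left(-5 + 2 y 2 y\right)^{2} = \left(-5 + 4 y^{2}\right)^{2}$)
$\frac{6940}{Q{\left(-248 \right)}} = \frac{6940}{\left(-5 + 4 \left(-248\right)^{2}\right)^{2}} = \frac{6940}{\left(-5 + 4 \cdot 61504\right)^{2}} = \frac{6940}{\left(-5 + 246016\right)^{2}} = \frac{6940}{246011^{2}} = \frac{6940}{60521412121}$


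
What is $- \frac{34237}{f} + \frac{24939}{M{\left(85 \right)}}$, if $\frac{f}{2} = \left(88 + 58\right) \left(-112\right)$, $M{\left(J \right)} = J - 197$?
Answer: $- \frac{99287}{448} \approx -221.62$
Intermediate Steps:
$M{\left(J \right)} = -197 + J$
$f = -32704$ ($f = 2 \left(88 + 58\right) \left(-112\right) = 2 \cdot 146 \left(-112\right) = 2 \left(-16352\right) = -32704$)
$- \frac{34237}{f} + \frac{24939}{M{\left(85 \right)}} = - \frac{34237}{-32704} + \frac{24939}{-197 + 85} = \left(-34237\right) \left(- \frac{1}{32704}\right) + \frac{24939}{-112} = \frac{67}{64} + 24939 \left(- \frac{1}{112}\right) = \frac{67}{64} - \frac{24939}{112} = - \frac{99287}{448}$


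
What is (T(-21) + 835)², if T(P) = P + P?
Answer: 628849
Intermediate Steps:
T(P) = 2*P
(T(-21) + 835)² = (2*(-21) + 835)² = (-42 + 835)² = 793² = 628849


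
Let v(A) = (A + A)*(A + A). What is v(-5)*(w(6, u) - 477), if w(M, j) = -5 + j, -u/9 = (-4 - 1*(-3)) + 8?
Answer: -54500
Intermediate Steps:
u = -63 (u = -9*((-4 - 1*(-3)) + 8) = -9*((-4 + 3) + 8) = -9*(-1 + 8) = -9*7 = -63)
v(A) = 4*A² (v(A) = (2*A)*(2*A) = 4*A²)
v(-5)*(w(6, u) - 477) = (4*(-5)²)*((-5 - 63) - 477) = (4*25)*(-68 - 477) = 100*(-545) = -54500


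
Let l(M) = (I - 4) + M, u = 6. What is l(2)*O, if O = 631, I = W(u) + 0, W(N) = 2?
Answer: 0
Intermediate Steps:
I = 2 (I = 2 + 0 = 2)
l(M) = -2 + M (l(M) = (2 - 4) + M = -2 + M)
l(2)*O = (-2 + 2)*631 = 0*631 = 0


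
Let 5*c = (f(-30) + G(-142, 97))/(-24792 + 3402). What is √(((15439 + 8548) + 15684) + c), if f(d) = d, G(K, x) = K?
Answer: √4537689168729/10695 ≈ 199.18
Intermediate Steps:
c = 86/53475 (c = ((-30 - 142)/(-24792 + 3402))/5 = (-172/(-21390))/5 = (-172*(-1/21390))/5 = (⅕)*(86/10695) = 86/53475 ≈ 0.0016082)
√(((15439 + 8548) + 15684) + c) = √(((15439 + 8548) + 15684) + 86/53475) = √((23987 + 15684) + 86/53475) = √(39671 + 86/53475) = √(2121406811/53475) = √4537689168729/10695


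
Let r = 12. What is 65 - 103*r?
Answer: -1171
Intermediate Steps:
65 - 103*r = 65 - 103*12 = 65 - 1236 = -1171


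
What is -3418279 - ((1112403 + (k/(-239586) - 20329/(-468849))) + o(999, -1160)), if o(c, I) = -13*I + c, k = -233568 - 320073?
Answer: -170245455275274719/37443218838 ≈ -4.5468e+6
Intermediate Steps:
k = -553641
o(c, I) = c - 13*I
-3418279 - ((1112403 + (k/(-239586) - 20329/(-468849))) + o(999, -1160)) = -3418279 - ((1112403 + (-553641/(-239586) - 20329/(-468849))) + (999 - 13*(-1160))) = -3418279 - ((1112403 + (-553641*(-1/239586) - 20329*(-1/468849))) + (999 + 15080)) = -3418279 - ((1112403 + (184547/79862 + 20329/468849)) + 16079) = -3418279 - ((1112403 + 88148191001/37443218838) + 16079) = -3418279 - (41652037113238715/37443218838 + 16079) = -3418279 - 1*42254086628934917/37443218838 = -3418279 - 42254086628934917/37443218838 = -170245455275274719/37443218838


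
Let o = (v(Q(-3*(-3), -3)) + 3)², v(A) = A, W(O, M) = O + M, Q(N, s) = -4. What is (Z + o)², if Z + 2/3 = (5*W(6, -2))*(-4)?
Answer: 57121/9 ≈ 6346.8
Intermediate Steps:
W(O, M) = M + O
o = 1 (o = (-4 + 3)² = (-1)² = 1)
Z = -242/3 (Z = -⅔ + (5*(-2 + 6))*(-4) = -⅔ + (5*4)*(-4) = -⅔ + 20*(-4) = -⅔ - 80 = -242/3 ≈ -80.667)
(Z + o)² = (-242/3 + 1)² = (-239/3)² = 57121/9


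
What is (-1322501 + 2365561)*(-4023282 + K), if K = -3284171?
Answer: -7622111926180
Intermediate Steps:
(-1322501 + 2365561)*(-4023282 + K) = (-1322501 + 2365561)*(-4023282 - 3284171) = 1043060*(-7307453) = -7622111926180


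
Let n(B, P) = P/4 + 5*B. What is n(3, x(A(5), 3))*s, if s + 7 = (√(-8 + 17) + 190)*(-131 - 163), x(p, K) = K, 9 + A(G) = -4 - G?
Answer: -3575187/4 ≈ -8.9380e+5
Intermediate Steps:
A(G) = -13 - G (A(G) = -9 + (-4 - G) = -13 - G)
n(B, P) = 5*B + P/4 (n(B, P) = P*(¼) + 5*B = P/4 + 5*B = 5*B + P/4)
s = -56749 (s = -7 + (√(-8 + 17) + 190)*(-131 - 163) = -7 + (√9 + 190)*(-294) = -7 + (3 + 190)*(-294) = -7 + 193*(-294) = -7 - 56742 = -56749)
n(3, x(A(5), 3))*s = (5*3 + (¼)*3)*(-56749) = (15 + ¾)*(-56749) = (63/4)*(-56749) = -3575187/4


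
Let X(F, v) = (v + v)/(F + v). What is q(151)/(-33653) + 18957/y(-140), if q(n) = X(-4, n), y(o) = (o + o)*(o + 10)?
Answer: 13395587941/25724353200 ≈ 0.52074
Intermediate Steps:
y(o) = 2*o*(10 + o) (y(o) = (2*o)*(10 + o) = 2*o*(10 + o))
X(F, v) = 2*v/(F + v) (X(F, v) = (2*v)/(F + v) = 2*v/(F + v))
q(n) = 2*n/(-4 + n)
q(151)/(-33653) + 18957/y(-140) = (2*151/(-4 + 151))/(-33653) + 18957/((2*(-140)*(10 - 140))) = (2*151/147)*(-1/33653) + 18957/((2*(-140)*(-130))) = (2*151*(1/147))*(-1/33653) + 18957/36400 = (302/147)*(-1/33653) + 18957*(1/36400) = -302/4946991 + 18957/36400 = 13395587941/25724353200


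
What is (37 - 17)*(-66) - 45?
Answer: -1365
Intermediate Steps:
(37 - 17)*(-66) - 45 = 20*(-66) - 45 = -1320 - 45 = -1365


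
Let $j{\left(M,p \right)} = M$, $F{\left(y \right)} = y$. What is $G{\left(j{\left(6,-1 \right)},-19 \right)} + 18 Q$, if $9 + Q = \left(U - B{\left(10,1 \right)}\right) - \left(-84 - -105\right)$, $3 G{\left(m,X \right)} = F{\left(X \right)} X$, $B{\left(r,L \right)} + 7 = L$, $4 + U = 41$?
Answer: $\frac{1063}{3} \approx 354.33$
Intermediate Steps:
$U = 37$ ($U = -4 + 41 = 37$)
$B{\left(r,L \right)} = -7 + L$
$G{\left(m,X \right)} = \frac{X^{2}}{3}$ ($G{\left(m,X \right)} = \frac{X X}{3} = \frac{X^{2}}{3}$)
$Q = 13$ ($Q = -9 + \left(\left(37 - \left(-7 + 1\right)\right) - \left(-84 - -105\right)\right) = -9 + \left(\left(37 - -6\right) - \left(-84 + 105\right)\right) = -9 + \left(\left(37 + 6\right) - 21\right) = -9 + \left(43 - 21\right) = -9 + 22 = 13$)
$G{\left(j{\left(6,-1 \right)},-19 \right)} + 18 Q = \frac{\left(-19\right)^{2}}{3} + 18 \cdot 13 = \frac{1}{3} \cdot 361 + 234 = \frac{361}{3} + 234 = \frac{1063}{3}$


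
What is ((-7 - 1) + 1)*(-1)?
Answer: 7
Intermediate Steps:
((-7 - 1) + 1)*(-1) = (-8 + 1)*(-1) = -7*(-1) = 7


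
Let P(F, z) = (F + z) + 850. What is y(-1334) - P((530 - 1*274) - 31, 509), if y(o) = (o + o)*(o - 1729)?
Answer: 8170500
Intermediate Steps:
P(F, z) = 850 + F + z
y(o) = 2*o*(-1729 + o) (y(o) = (2*o)*(-1729 + o) = 2*o*(-1729 + o))
y(-1334) - P((530 - 1*274) - 31, 509) = 2*(-1334)*(-1729 - 1334) - (850 + ((530 - 1*274) - 31) + 509) = 2*(-1334)*(-3063) - (850 + ((530 - 274) - 31) + 509) = 8172084 - (850 + (256 - 31) + 509) = 8172084 - (850 + 225 + 509) = 8172084 - 1*1584 = 8172084 - 1584 = 8170500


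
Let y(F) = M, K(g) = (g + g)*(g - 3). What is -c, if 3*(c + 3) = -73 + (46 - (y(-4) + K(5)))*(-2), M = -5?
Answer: 48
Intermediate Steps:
K(g) = 2*g*(-3 + g) (K(g) = (2*g)*(-3 + g) = 2*g*(-3 + g))
y(F) = -5
c = -48 (c = -3 + (-73 + (46 - (-5 + 2*5*(-3 + 5)))*(-2))/3 = -3 + (-73 + (46 - (-5 + 2*5*2))*(-2))/3 = -3 + (-73 + (46 - (-5 + 20))*(-2))/3 = -3 + (-73 + (46 - 1*15)*(-2))/3 = -3 + (-73 + (46 - 15)*(-2))/3 = -3 + (-73 + 31*(-2))/3 = -3 + (-73 - 62)/3 = -3 + (⅓)*(-135) = -3 - 45 = -48)
-c = -1*(-48) = 48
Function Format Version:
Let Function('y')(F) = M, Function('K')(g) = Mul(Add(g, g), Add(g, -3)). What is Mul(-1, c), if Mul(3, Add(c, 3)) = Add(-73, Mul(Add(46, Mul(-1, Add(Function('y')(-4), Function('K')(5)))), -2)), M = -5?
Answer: 48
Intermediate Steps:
Function('K')(g) = Mul(2, g, Add(-3, g)) (Function('K')(g) = Mul(Mul(2, g), Add(-3, g)) = Mul(2, g, Add(-3, g)))
Function('y')(F) = -5
c = -48 (c = Add(-3, Mul(Rational(1, 3), Add(-73, Mul(Add(46, Mul(-1, Add(-5, Mul(2, 5, Add(-3, 5))))), -2)))) = Add(-3, Mul(Rational(1, 3), Add(-73, Mul(Add(46, Mul(-1, Add(-5, Mul(2, 5, 2)))), -2)))) = Add(-3, Mul(Rational(1, 3), Add(-73, Mul(Add(46, Mul(-1, Add(-5, 20))), -2)))) = Add(-3, Mul(Rational(1, 3), Add(-73, Mul(Add(46, Mul(-1, 15)), -2)))) = Add(-3, Mul(Rational(1, 3), Add(-73, Mul(Add(46, -15), -2)))) = Add(-3, Mul(Rational(1, 3), Add(-73, Mul(31, -2)))) = Add(-3, Mul(Rational(1, 3), Add(-73, -62))) = Add(-3, Mul(Rational(1, 3), -135)) = Add(-3, -45) = -48)
Mul(-1, c) = Mul(-1, -48) = 48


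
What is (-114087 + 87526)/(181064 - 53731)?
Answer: -26561/127333 ≈ -0.20859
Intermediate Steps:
(-114087 + 87526)/(181064 - 53731) = -26561/127333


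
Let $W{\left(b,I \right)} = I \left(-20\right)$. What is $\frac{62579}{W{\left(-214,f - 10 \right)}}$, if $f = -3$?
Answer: $\frac{62579}{260} \approx 240.69$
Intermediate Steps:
$W{\left(b,I \right)} = - 20 I$
$\frac{62579}{W{\left(-214,f - 10 \right)}} = \frac{62579}{\left(-20\right) \left(-3 - 10\right)} = \frac{62579}{\left(-20\right) \left(-13\right)} = \frac{62579}{260}$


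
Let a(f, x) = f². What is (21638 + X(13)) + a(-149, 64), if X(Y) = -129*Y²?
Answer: 22038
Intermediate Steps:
(21638 + X(13)) + a(-149, 64) = (21638 - 129*13²) + (-149)² = (21638 - 129*169) + 22201 = (21638 - 21801) + 22201 = -163 + 22201 = 22038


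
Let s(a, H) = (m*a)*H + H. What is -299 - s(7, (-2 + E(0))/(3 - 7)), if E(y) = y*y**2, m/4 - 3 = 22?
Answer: -1299/2 ≈ -649.50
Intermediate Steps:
m = 100 (m = 12 + 4*22 = 12 + 88 = 100)
E(y) = y**3
s(a, H) = H + 100*H*a (s(a, H) = (100*a)*H + H = 100*H*a + H = H + 100*H*a)
-299 - s(7, (-2 + E(0))/(3 - 7)) = -299 - (-2 + 0**3)/(3 - 7)*(1 + 100*7) = -299 - (-2 + 0)/(-4)*(1 + 700) = -299 - (-2*(-1/4))*701 = -299 - 701/2 = -1299/2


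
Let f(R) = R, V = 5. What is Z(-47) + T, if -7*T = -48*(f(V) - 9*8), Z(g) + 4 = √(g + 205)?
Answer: -3244/7 + √158 ≈ -450.86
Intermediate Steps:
Z(g) = -4 + √(205 + g) (Z(g) = -4 + √(g + 205) = -4 + √(205 + g))
T = -3216/7 (T = -(-48)*(5 - 9*8)/7 = -(-48)*(5 - 72)/7 = -(-48)*(-67)/7 = -⅐*3216 = -3216/7 ≈ -459.43)
Z(-47) + T = (-4 + √(205 - 47)) - 3216/7 = (-4 + √158) - 3216/7 = -3244/7 + √158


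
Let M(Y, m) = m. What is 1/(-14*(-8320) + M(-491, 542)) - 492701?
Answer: -57656856421/117022 ≈ -4.9270e+5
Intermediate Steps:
1/(-14*(-8320) + M(-491, 542)) - 492701 = 1/(-14*(-8320) + 542) - 492701 = 1/(116480 + 542) - 492701 = 1/117022 - 492701 = -57656856421/117022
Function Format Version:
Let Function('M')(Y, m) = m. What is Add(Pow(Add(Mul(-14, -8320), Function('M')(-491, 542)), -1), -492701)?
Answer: Rational(-57656856421, 117022) ≈ -4.9270e+5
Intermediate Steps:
Add(Pow(Add(Mul(-14, -8320), Function('M')(-491, 542)), -1), -492701) = Add(Pow(Add(Mul(-14, -8320), 542), -1), -492701) = Add(Pow(Add(116480, 542), -1), -492701) = Add(Pow(117022, -1), -492701) = Add(Rational(1, 117022), -492701) = Rational(-57656856421, 117022)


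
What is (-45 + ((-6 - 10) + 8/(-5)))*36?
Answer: -11268/5 ≈ -2253.6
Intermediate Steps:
(-45 + ((-6 - 10) + 8/(-5)))*36 = (-45 + (-16 + 8*(-⅕)))*36 = (-45 + (-16 - 8/5))*36 = (-45 - 88/5)*36 = -313/5*36 = -11268/5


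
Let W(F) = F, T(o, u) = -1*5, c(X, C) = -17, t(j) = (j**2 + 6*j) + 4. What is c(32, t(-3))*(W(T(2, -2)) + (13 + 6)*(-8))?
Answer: 2669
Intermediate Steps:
t(j) = 4 + j**2 + 6*j
T(o, u) = -5
c(32, t(-3))*(W(T(2, -2)) + (13 + 6)*(-8)) = -17*(-5 + (13 + 6)*(-8)) = -17*(-5 + 19*(-8)) = -17*(-5 - 152) = -17*(-157) = 2669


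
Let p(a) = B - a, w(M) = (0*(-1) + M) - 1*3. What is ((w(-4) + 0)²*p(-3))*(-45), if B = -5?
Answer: 4410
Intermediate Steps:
w(M) = -3 + M (w(M) = (0 + M) - 3 = M - 3 = -3 + M)
p(a) = -5 - a
((w(-4) + 0)²*p(-3))*(-45) = (((-3 - 4) + 0)²*(-5 - 1*(-3)))*(-45) = ((-7 + 0)²*(-5 + 3))*(-45) = ((-7)²*(-2))*(-45) = (49*(-2))*(-45) = -98*(-45) = 4410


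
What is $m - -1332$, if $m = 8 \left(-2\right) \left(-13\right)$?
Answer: $1540$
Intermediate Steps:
$m = 208$ ($m = \left(-16\right) \left(-13\right) = 208$)
$m - -1332 = 208 - -1332 = 208 + 1332 = 1540$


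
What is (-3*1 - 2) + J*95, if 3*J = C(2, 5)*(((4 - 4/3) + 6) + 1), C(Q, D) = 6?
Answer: 5495/3 ≈ 1831.7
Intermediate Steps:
J = 58/3 (J = (6*(((4 - 4/3) + 6) + 1))/3 = (6*((8/3 + 6) + 1))/3 = (6*(26/3 + 1))/3 = (6*(29/3))/3 = (⅓)*58 = 58/3 ≈ 19.333)
(-3*1 - 2) + J*95 = (-3*1 - 2) + (58/3)*95 = (-3 - 2) + 5510/3 = -5 + 5510/3 = 5495/3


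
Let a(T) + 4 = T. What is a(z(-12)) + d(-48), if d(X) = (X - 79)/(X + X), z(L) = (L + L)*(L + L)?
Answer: 55039/96 ≈ 573.32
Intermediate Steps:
z(L) = 4*L² (z(L) = (2*L)*(2*L) = 4*L²)
d(X) = (-79 + X)/(2*X) (d(X) = (-79 + X)/((2*X)) = (-79 + X)*(1/(2*X)) = (-79 + X)/(2*X))
a(T) = -4 + T
a(z(-12)) + d(-48) = (-4 + 4*(-12)²) + (½)*(-79 - 48)/(-48) = (-4 + 4*144) + (½)*(-1/48)*(-127) = (-4 + 576) + 127/96 = 572 + 127/96 = 55039/96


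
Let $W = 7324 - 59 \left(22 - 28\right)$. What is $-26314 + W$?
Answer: $-18636$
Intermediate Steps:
$W = 7678$ ($W = 7324 - -354 = 7324 + 354 = 7678$)
$-26314 + W = -26314 + 7678 = -18636$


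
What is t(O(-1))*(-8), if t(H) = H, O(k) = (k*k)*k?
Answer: 8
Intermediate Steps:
O(k) = k³ (O(k) = k²*k = k³)
t(O(-1))*(-8) = (-1)³*(-8) = -1*(-8) = 8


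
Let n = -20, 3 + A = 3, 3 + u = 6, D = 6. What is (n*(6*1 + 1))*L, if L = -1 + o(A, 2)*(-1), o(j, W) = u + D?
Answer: 1400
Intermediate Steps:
u = 3 (u = -3 + 6 = 3)
A = 0 (A = -3 + 3 = 0)
o(j, W) = 9 (o(j, W) = 3 + 6 = 9)
L = -10 (L = -1 + 9*(-1) = -1 - 9 = -10)
(n*(6*1 + 1))*L = -20*(6*1 + 1)*(-10) = -20*(6 + 1)*(-10) = -20*7*(-10) = -140*(-10) = 1400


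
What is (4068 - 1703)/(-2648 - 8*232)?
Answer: -2365/4504 ≈ -0.52509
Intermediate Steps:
(4068 - 1703)/(-2648 - 8*232) = 2365/(-2648 - 1856) = 2365/(-4504) = 2365*(-1/4504) = -2365/4504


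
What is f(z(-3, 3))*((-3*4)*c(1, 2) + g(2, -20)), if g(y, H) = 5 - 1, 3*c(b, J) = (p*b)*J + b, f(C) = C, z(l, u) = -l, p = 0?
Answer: 0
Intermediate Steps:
c(b, J) = b/3 (c(b, J) = ((0*b)*J + b)/3 = (0*J + b)/3 = (0 + b)/3 = b/3)
g(y, H) = 4
f(z(-3, 3))*((-3*4)*c(1, 2) + g(2, -20)) = (-1*(-3))*((-3*4)*((⅓)*1) + 4) = 3*(-12*⅓ + 4) = 3*(-4 + 4) = 3*0 = 0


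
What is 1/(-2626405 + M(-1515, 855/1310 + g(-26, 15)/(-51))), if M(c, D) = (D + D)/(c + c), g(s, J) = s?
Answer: -20243430/53167445784683 ≈ -3.8075e-7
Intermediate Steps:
M(c, D) = D/c (M(c, D) = (2*D)/((2*c)) = (2*D)*(1/(2*c)) = D/c)
1/(-2626405 + M(-1515, 855/1310 + g(-26, 15)/(-51))) = 1/(-2626405 + (855/1310 - 26/(-51))/(-1515)) = 1/(-2626405 + (855*(1/1310) - 26*(-1/51))*(-1/1515)) = 1/(-2626405 + (171/262 + 26/51)*(-1/1515)) = 1/(-2626405 + (15533/13362)*(-1/1515)) = 1/(-2626405 - 15533/20243430) = 1/(-53167445784683/20243430) = -20243430/53167445784683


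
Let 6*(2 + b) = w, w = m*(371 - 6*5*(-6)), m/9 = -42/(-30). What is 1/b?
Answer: 10/11551 ≈ 0.00086573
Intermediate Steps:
m = 63/5 (m = 9*(-42/(-30)) = 9*(-42*(-1/30)) = 9*(7/5) = 63/5 ≈ 12.600)
w = 34713/5 (w = 63*(371 - 6*5*(-6))/5 = 63*(371 - 30*(-6))/5 = 63*(371 + 180)/5 = (63/5)*551 = 34713/5 ≈ 6942.6)
b = 11551/10 (b = -2 + (⅙)*(34713/5) = -2 + 11571/10 = 11551/10 ≈ 1155.1)
1/b = 1/(11551/10) = 10/11551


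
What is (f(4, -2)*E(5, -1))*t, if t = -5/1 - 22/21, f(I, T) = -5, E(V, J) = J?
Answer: -635/21 ≈ -30.238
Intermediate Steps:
t = -127/21 (t = -5*1 - 22*1/21 = -5 - 22/21 = -127/21 ≈ -6.0476)
(f(4, -2)*E(5, -1))*t = -5*(-1)*(-127/21) = 5*(-127/21) = -635/21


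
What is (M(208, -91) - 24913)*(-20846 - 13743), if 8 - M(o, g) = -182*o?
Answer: -447962139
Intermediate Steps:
M(o, g) = 8 + 182*o (M(o, g) = 8 - (-182)*o = 8 + 182*o)
(M(208, -91) - 24913)*(-20846 - 13743) = ((8 + 182*208) - 24913)*(-20846 - 13743) = ((8 + 37856) - 24913)*(-34589) = (37864 - 24913)*(-34589) = 12951*(-34589) = -447962139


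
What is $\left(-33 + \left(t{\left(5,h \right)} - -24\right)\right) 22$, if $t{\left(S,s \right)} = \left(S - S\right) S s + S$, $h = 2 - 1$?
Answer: $-88$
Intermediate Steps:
$h = 1$ ($h = 2 - 1 = 1$)
$t{\left(S,s \right)} = S$ ($t{\left(S,s \right)} = 0 S s + S = 0 s + S = 0 + S = S$)
$\left(-33 + \left(t{\left(5,h \right)} - -24\right)\right) 22 = \left(-33 + \left(5 - -24\right)\right) 22 = \left(-33 + \left(5 + 24\right)\right) 22 = \left(-33 + 29\right) 22 = \left(-4\right) 22 = -88$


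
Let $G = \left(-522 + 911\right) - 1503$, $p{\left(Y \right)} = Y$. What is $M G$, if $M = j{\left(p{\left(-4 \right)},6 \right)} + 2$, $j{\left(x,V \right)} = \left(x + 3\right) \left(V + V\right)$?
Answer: $11140$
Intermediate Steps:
$j{\left(x,V \right)} = 2 V \left(3 + x\right)$ ($j{\left(x,V \right)} = \left(3 + x\right) 2 V = 2 V \left(3 + x\right)$)
$G = -1114$ ($G = 389 - 1503 = -1114$)
$M = -10$ ($M = 2 \cdot 6 \left(3 - 4\right) + 2 = 2 \cdot 6 \left(-1\right) + 2 = -12 + 2 = -10$)
$M G = \left(-10\right) \left(-1114\right) = 11140$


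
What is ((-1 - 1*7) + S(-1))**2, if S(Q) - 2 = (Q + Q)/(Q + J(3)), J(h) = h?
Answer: 49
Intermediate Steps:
S(Q) = 2 + 2*Q/(3 + Q) (S(Q) = 2 + (Q + Q)/(Q + 3) = 2 + (2*Q)/(3 + Q) = 2 + 2*Q/(3 + Q))
((-1 - 1*7) + S(-1))**2 = ((-1 - 1*7) + 2*(3 + 2*(-1))/(3 - 1))**2 = ((-1 - 7) + 2*(3 - 2)/2)**2 = (-8 + 2*(1/2)*1)**2 = (-8 + 1)**2 = (-7)**2 = 49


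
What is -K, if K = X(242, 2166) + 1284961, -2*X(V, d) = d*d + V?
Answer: 1060938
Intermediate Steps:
X(V, d) = -V/2 - d²/2 (X(V, d) = -(d*d + V)/2 = -(d² + V)/2 = -(V + d²)/2 = -V/2 - d²/2)
K = -1060938 (K = (-½*242 - ½*2166²) + 1284961 = (-121 - ½*4691556) + 1284961 = (-121 - 2345778) + 1284961 = -2345899 + 1284961 = -1060938)
-K = -1*(-1060938) = 1060938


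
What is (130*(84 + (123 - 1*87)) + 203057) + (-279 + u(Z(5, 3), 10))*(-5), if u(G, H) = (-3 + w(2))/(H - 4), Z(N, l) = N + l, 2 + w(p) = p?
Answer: 440109/2 ≈ 2.2005e+5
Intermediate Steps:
w(p) = -2 + p
u(G, H) = -3/(-4 + H) (u(G, H) = (-3 + (-2 + 2))/(H - 4) = (-3 + 0)/(-4 + H) = -3/(-4 + H))
(130*(84 + (123 - 1*87)) + 203057) + (-279 + u(Z(5, 3), 10))*(-5) = (130*(84 + (123 - 1*87)) + 203057) + (-279 - 3/(-4 + 10))*(-5) = (130*(84 + (123 - 87)) + 203057) + (-279 - 3/6)*(-5) = (130*(84 + 36) + 203057) + (-279 - 3*⅙)*(-5) = (130*120 + 203057) + (-279 - ½)*(-5) = (15600 + 203057) - 559/2*(-5) = 218657 + 2795/2 = 440109/2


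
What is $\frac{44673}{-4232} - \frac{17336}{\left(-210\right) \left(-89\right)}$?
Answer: $- \frac{454152161}{39548040} \approx -11.484$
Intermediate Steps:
$\frac{44673}{-4232} - \frac{17336}{\left(-210\right) \left(-89\right)} = 44673 \left(- \frac{1}{4232}\right) - \frac{17336}{18690} = - \frac{44673}{4232} - \frac{8668}{9345} = - \frac{454152161}{39548040}$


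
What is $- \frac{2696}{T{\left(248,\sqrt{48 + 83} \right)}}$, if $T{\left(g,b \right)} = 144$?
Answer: $- \frac{337}{18} \approx -18.722$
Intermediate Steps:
$- \frac{2696}{T{\left(248,\sqrt{48 + 83} \right)}} = - \frac{2696}{144} = \left(-2696\right) \frac{1}{144} = - \frac{337}{18}$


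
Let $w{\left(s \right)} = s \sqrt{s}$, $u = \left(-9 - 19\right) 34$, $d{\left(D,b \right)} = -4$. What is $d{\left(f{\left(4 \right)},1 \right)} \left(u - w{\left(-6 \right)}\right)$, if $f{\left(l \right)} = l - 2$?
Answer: $3808 - 24 i \sqrt{6} \approx 3808.0 - 58.788 i$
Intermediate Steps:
$f{\left(l \right)} = -2 + l$
$u = -952$ ($u = \left(-28\right) 34 = -952$)
$w{\left(s \right)} = s^{\frac{3}{2}}$
$d{\left(f{\left(4 \right)},1 \right)} \left(u - w{\left(-6 \right)}\right) = - 4 \left(-952 - \left(-6\right)^{\frac{3}{2}}\right) = - 4 \left(-952 - - 6 i \sqrt{6}\right) = - 4 \left(-952 + 6 i \sqrt{6}\right) = 3808 - 24 i \sqrt{6}$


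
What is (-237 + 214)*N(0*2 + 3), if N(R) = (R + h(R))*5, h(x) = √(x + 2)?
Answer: -345 - 115*√5 ≈ -602.15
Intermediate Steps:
h(x) = √(2 + x)
N(R) = 5*R + 5*√(2 + R) (N(R) = (R + √(2 + R))*5 = 5*R + 5*√(2 + R))
(-237 + 214)*N(0*2 + 3) = (-237 + 214)*(5*(0*2 + 3) + 5*√(2 + (0*2 + 3))) = -23*(5*(0 + 3) + 5*√(2 + (0 + 3))) = -23*(5*3 + 5*√(2 + 3)) = -23*(15 + 5*√5) = -345 - 115*√5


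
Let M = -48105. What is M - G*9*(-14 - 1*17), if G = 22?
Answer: -41967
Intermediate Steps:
M - G*9*(-14 - 1*17) = -48105 - 22*9*(-14 - 1*17) = -48105 - 198*(-14 - 17) = -48105 - 198*(-31) = -48105 - 1*(-6138) = -48105 + 6138 = -41967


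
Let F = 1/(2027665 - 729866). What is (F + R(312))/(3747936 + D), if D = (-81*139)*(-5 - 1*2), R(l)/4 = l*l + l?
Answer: 506951436577/4966351025451 ≈ 0.10208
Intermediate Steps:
R(l) = 4*l + 4*l**2 (R(l) = 4*(l*l + l) = 4*(l**2 + l) = 4*(l + l**2) = 4*l + 4*l**2)
D = 78813 (D = -11259*(-5 - 2) = -11259*(-7) = 78813)
F = 1/1297799 ≈ 7.7054e-7
(F + R(312))/(3747936 + D) = (1/1297799 + 4*312*(1 + 312))/(3747936 + 78813) = (1/1297799 + 4*312*313)/3826749 = (1/1297799 + 390624)*(1/3826749) = (506951436577/1297799)*(1/3826749) = 506951436577/4966351025451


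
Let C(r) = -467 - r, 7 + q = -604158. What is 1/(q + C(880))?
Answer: -1/605512 ≈ -1.6515e-6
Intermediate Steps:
q = -604165 (q = -7 - 604158 = -604165)
1/(q + C(880)) = 1/(-604165 + (-467 - 1*880)) = 1/(-604165 + (-467 - 880)) = 1/(-604165 - 1347) = 1/(-605512) = -1/605512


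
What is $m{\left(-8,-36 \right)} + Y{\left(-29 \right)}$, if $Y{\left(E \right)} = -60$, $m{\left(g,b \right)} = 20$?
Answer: $-40$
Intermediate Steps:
$m{\left(-8,-36 \right)} + Y{\left(-29 \right)} = 20 - 60 = -40$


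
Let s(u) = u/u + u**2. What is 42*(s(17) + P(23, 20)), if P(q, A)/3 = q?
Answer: 15078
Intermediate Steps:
P(q, A) = 3*q
s(u) = 1 + u**2
42*(s(17) + P(23, 20)) = 42*((1 + 17**2) + 3*23) = 42*((1 + 289) + 69) = 42*(290 + 69) = 42*359 = 15078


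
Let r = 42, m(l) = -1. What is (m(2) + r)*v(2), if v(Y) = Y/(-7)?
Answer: -82/7 ≈ -11.714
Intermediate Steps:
v(Y) = -Y/7 (v(Y) = Y*(-⅐) = -Y/7)
(m(2) + r)*v(2) = (-1 + 42)*(-⅐*2) = 41*(-2/7) = -82/7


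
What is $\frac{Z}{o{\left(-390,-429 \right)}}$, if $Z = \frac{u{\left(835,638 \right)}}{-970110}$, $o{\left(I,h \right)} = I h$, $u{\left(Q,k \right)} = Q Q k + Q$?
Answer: $- \frac{29655359}{10820606940} \approx -0.0027406$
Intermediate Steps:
$u{\left(Q,k \right)} = Q + k Q^{2}$ ($u{\left(Q,k \right)} = Q^{2} k + Q = k Q^{2} + Q = Q + k Q^{2}$)
$Z = - \frac{29655359}{64674}$ ($Z = \frac{835 \left(1 + 835 \cdot 638\right)}{-970110} = 835 \left(1 + 532730\right) \left(- \frac{1}{970110}\right) = 835 \cdot 532731 \left(- \frac{1}{970110}\right) = 444830385 \left(- \frac{1}{970110}\right) = - \frac{29655359}{64674} \approx -458.54$)
$\frac{Z}{o{\left(-390,-429 \right)}} = - \frac{29655359}{64674 \left(\left(-390\right) \left(-429\right)\right)} = - \frac{29655359}{64674 \cdot 167310} = \left(- \frac{29655359}{64674}\right) \frac{1}{167310} = - \frac{29655359}{10820606940}$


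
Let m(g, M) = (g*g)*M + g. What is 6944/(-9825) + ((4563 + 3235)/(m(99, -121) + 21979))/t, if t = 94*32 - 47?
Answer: -1139526985022/1612300803975 ≈ -0.70677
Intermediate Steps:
m(g, M) = g + M*g² (m(g, M) = g²*M + g = M*g² + g = g + M*g²)
t = 2961 (t = 3008 - 47 = 2961)
6944/(-9825) + ((4563 + 3235)/(m(99, -121) + 21979))/t = 6944/(-9825) + ((4563 + 3235)/(99*(1 - 121*99) + 21979))/2961 = 6944*(-1/9825) + (7798/(99*(1 - 11979) + 21979))*(1/2961) = -6944/9825 + (7798/(99*(-11978) + 21979))*(1/2961) = -6944/9825 + (7798/(-1185822 + 21979))*(1/2961) = -6944/9825 + (7798/(-1163843))*(1/2961) = -6944/9825 + (7798*(-1/1163843))*(1/2961) = -6944/9825 - 7798/1163843*1/2961 = -6944/9825 - 1114/492305589 = -1139526985022/1612300803975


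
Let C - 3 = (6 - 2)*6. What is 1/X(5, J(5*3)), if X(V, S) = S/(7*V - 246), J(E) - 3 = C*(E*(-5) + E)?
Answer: 211/1617 ≈ 0.13049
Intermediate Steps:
C = 27 (C = 3 + (6 - 2)*6 = 3 + 4*6 = 3 + 24 = 27)
J(E) = 3 - 108*E (J(E) = 3 + 27*(E*(-5) + E) = 3 + 27*(-5*E + E) = 3 + 27*(-4*E) = 3 - 108*E)
X(V, S) = S/(-246 + 7*V)
1/X(5, J(5*3)) = 1/((3 - 540*3)/(-246 + 7*5)) = 1/((3 - 108*15)/(-246 + 35)) = 1/((3 - 1620)/(-211)) = 1/(-1617*(-1/211)) = 1/(1617/211) = 211/1617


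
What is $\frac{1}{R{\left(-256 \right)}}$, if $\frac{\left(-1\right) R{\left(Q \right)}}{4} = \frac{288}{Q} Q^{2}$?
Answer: $\frac{1}{294912} \approx 3.3908 \cdot 10^{-6}$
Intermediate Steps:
$R{\left(Q \right)} = - 1152 Q$ ($R{\left(Q \right)} = - 4 \frac{288}{Q} Q^{2} = - 4 \cdot 288 Q = - 1152 Q$)
$\frac{1}{R{\left(-256 \right)}} = \frac{1}{\left(-1152\right) \left(-256\right)} = \frac{1}{294912}$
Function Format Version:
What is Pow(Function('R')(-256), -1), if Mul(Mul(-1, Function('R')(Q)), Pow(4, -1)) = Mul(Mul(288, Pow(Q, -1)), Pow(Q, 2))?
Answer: Rational(1, 294912) ≈ 3.3908e-6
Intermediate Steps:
Function('R')(Q) = Mul(-1152, Q) (Function('R')(Q) = Mul(-4, Mul(Mul(288, Pow(Q, -1)), Pow(Q, 2))) = Mul(-4, Mul(288, Q)) = Mul(-1152, Q))
Pow(Function('R')(-256), -1) = Pow(Mul(-1152, -256), -1) = Pow(294912, -1) = Rational(1, 294912)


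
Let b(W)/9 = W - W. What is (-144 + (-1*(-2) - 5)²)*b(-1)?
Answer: 0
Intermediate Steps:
b(W) = 0 (b(W) = 9*(W - W) = 9*0 = 0)
(-144 + (-1*(-2) - 5)²)*b(-1) = (-144 + (-1*(-2) - 5)²)*0 = (-144 + (2 - 5)²)*0 = (-144 + (-3)²)*0 = (-144 + 9)*0 = -135*0 = 0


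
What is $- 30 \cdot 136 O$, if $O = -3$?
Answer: $12240$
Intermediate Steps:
$- 30 \cdot 136 O = - 30 \cdot 136 \left(-3\right) = \left(-30\right) \left(-408\right) = 12240$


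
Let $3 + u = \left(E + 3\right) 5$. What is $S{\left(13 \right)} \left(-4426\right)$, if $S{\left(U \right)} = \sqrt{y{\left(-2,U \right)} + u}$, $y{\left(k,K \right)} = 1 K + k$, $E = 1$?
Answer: $- 8852 \sqrt{7} \approx -23420.0$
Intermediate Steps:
$y{\left(k,K \right)} = K + k$
$u = 17$ ($u = -3 + \left(1 + 3\right) 5 = -3 + 4 \cdot 5 = -3 + 20 = 17$)
$S{\left(U \right)} = \sqrt{15 + U}$ ($S{\left(U \right)} = \sqrt{\left(U - 2\right) + 17} = \sqrt{\left(-2 + U\right) + 17} = \sqrt{15 + U}$)
$S{\left(13 \right)} \left(-4426\right) = \sqrt{15 + 13} \left(-4426\right) = \sqrt{28} \left(-4426\right) = 2 \sqrt{7} \left(-4426\right) = - 8852 \sqrt{7}$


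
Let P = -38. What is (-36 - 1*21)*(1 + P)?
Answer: 2109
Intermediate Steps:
(-36 - 1*21)*(1 + P) = (-36 - 1*21)*(1 - 38) = (-36 - 21)*(-37) = -57*(-37) = 2109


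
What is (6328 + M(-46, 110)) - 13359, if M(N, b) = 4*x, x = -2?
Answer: -7039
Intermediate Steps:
M(N, b) = -8 (M(N, b) = 4*(-2) = -8)
(6328 + M(-46, 110)) - 13359 = (6328 - 8) - 13359 = 6320 - 13359 = -7039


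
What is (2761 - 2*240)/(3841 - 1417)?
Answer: 2281/2424 ≈ 0.94101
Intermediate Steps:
(2761 - 2*240)/(3841 - 1417) = (2761 - 480)/2424 = 2281*(1/2424) = 2281/2424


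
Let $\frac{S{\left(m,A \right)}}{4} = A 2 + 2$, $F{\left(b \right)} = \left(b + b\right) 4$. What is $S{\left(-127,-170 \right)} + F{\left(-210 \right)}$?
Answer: $-3032$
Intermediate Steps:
$F{\left(b \right)} = 8 b$ ($F{\left(b \right)} = 2 b 4 = 8 b$)
$S{\left(m,A \right)} = 8 + 8 A$ ($S{\left(m,A \right)} = 4 \left(A 2 + 2\right) = 4 \left(2 A + 2\right) = 4 \left(2 + 2 A\right) = 8 + 8 A$)
$S{\left(-127,-170 \right)} + F{\left(-210 \right)} = \left(8 + 8 \left(-170\right)\right) + 8 \left(-210\right) = \left(8 - 1360\right) - 1680 = -1352 - 1680 = -3032$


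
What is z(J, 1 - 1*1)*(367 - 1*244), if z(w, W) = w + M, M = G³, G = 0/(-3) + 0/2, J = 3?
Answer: 369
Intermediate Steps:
G = 0 (G = 0*(-⅓) + 0*(½) = 0 + 0 = 0)
M = 0 (M = 0³ = 0)
z(w, W) = w (z(w, W) = w + 0 = w)
z(J, 1 - 1*1)*(367 - 1*244) = 3*(367 - 1*244) = 3*(367 - 244) = 3*123 = 369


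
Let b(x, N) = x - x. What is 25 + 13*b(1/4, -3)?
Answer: 25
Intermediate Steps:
b(x, N) = 0
25 + 13*b(1/4, -3) = 25 + 13*0 = 25 + 0 = 25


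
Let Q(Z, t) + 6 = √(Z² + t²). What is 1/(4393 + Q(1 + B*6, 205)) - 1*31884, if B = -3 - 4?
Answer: -14932648105/468343 - √26/468343 ≈ -31884.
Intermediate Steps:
B = -7
Q(Z, t) = -6 + √(Z² + t²)
1/(4393 + Q(1 + B*6, 205)) - 1*31884 = 1/(4393 + (-6 + √((1 - 7*6)² + 205²))) - 1*31884 = 1/(4393 + (-6 + √((1 - 42)² + 42025))) - 31884 = 1/(4393 + (-6 + √((-41)² + 42025))) - 31884 = 1/(4393 + (-6 + √(1681 + 42025))) - 31884 = 1/(4393 + (-6 + √43706)) - 31884 = 1/(4393 + (-6 + 41*√26)) - 31884 = 1/(4387 + 41*√26) - 31884 = -31884 + 1/(4387 + 41*√26)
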